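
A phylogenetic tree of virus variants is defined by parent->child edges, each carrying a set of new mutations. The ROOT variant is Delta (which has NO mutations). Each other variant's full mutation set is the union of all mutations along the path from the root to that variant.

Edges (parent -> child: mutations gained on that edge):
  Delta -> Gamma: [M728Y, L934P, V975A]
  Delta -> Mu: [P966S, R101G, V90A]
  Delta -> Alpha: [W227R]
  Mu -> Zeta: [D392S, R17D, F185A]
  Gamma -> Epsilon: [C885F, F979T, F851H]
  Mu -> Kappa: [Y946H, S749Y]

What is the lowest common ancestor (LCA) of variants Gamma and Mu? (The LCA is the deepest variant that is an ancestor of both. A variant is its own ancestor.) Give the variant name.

Answer: Delta

Derivation:
Path from root to Gamma: Delta -> Gamma
  ancestors of Gamma: {Delta, Gamma}
Path from root to Mu: Delta -> Mu
  ancestors of Mu: {Delta, Mu}
Common ancestors: {Delta}
Walk up from Mu: Mu (not in ancestors of Gamma), Delta (in ancestors of Gamma)
Deepest common ancestor (LCA) = Delta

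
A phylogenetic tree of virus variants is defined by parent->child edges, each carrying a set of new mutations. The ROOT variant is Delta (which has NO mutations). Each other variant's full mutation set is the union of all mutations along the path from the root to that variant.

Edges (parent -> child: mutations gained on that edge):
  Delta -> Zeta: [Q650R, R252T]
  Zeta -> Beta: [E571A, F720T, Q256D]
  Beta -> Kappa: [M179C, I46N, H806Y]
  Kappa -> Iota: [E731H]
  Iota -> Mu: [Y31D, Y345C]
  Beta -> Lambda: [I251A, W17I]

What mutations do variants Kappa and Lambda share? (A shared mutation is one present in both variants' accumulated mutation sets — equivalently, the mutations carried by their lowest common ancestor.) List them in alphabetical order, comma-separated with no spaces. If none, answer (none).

Accumulating mutations along path to Kappa:
  At Delta: gained [] -> total []
  At Zeta: gained ['Q650R', 'R252T'] -> total ['Q650R', 'R252T']
  At Beta: gained ['E571A', 'F720T', 'Q256D'] -> total ['E571A', 'F720T', 'Q256D', 'Q650R', 'R252T']
  At Kappa: gained ['M179C', 'I46N', 'H806Y'] -> total ['E571A', 'F720T', 'H806Y', 'I46N', 'M179C', 'Q256D', 'Q650R', 'R252T']
Mutations(Kappa) = ['E571A', 'F720T', 'H806Y', 'I46N', 'M179C', 'Q256D', 'Q650R', 'R252T']
Accumulating mutations along path to Lambda:
  At Delta: gained [] -> total []
  At Zeta: gained ['Q650R', 'R252T'] -> total ['Q650R', 'R252T']
  At Beta: gained ['E571A', 'F720T', 'Q256D'] -> total ['E571A', 'F720T', 'Q256D', 'Q650R', 'R252T']
  At Lambda: gained ['I251A', 'W17I'] -> total ['E571A', 'F720T', 'I251A', 'Q256D', 'Q650R', 'R252T', 'W17I']
Mutations(Lambda) = ['E571A', 'F720T', 'I251A', 'Q256D', 'Q650R', 'R252T', 'W17I']
Intersection: ['E571A', 'F720T', 'H806Y', 'I46N', 'M179C', 'Q256D', 'Q650R', 'R252T'] ∩ ['E571A', 'F720T', 'I251A', 'Q256D', 'Q650R', 'R252T', 'W17I'] = ['E571A', 'F720T', 'Q256D', 'Q650R', 'R252T']

Answer: E571A,F720T,Q256D,Q650R,R252T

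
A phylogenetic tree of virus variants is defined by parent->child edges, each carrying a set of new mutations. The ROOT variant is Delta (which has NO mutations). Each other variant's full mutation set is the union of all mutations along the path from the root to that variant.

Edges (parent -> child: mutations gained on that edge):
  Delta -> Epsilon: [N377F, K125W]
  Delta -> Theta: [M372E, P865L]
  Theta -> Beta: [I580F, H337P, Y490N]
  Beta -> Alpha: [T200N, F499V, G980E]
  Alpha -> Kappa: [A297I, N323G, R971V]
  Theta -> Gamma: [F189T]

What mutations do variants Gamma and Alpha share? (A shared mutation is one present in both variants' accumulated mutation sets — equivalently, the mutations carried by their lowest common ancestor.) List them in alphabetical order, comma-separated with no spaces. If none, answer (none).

Accumulating mutations along path to Gamma:
  At Delta: gained [] -> total []
  At Theta: gained ['M372E', 'P865L'] -> total ['M372E', 'P865L']
  At Gamma: gained ['F189T'] -> total ['F189T', 'M372E', 'P865L']
Mutations(Gamma) = ['F189T', 'M372E', 'P865L']
Accumulating mutations along path to Alpha:
  At Delta: gained [] -> total []
  At Theta: gained ['M372E', 'P865L'] -> total ['M372E', 'P865L']
  At Beta: gained ['I580F', 'H337P', 'Y490N'] -> total ['H337P', 'I580F', 'M372E', 'P865L', 'Y490N']
  At Alpha: gained ['T200N', 'F499V', 'G980E'] -> total ['F499V', 'G980E', 'H337P', 'I580F', 'M372E', 'P865L', 'T200N', 'Y490N']
Mutations(Alpha) = ['F499V', 'G980E', 'H337P', 'I580F', 'M372E', 'P865L', 'T200N', 'Y490N']
Intersection: ['F189T', 'M372E', 'P865L'] ∩ ['F499V', 'G980E', 'H337P', 'I580F', 'M372E', 'P865L', 'T200N', 'Y490N'] = ['M372E', 'P865L']

Answer: M372E,P865L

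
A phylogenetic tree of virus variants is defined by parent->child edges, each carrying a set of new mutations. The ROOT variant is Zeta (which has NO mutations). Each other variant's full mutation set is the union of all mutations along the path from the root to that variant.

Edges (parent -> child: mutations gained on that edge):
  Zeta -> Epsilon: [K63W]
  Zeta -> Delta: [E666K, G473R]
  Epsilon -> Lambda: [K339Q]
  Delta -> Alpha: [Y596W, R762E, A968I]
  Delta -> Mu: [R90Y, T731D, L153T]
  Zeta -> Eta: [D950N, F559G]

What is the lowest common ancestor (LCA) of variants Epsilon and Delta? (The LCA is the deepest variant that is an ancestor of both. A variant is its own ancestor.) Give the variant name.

Answer: Zeta

Derivation:
Path from root to Epsilon: Zeta -> Epsilon
  ancestors of Epsilon: {Zeta, Epsilon}
Path from root to Delta: Zeta -> Delta
  ancestors of Delta: {Zeta, Delta}
Common ancestors: {Zeta}
Walk up from Delta: Delta (not in ancestors of Epsilon), Zeta (in ancestors of Epsilon)
Deepest common ancestor (LCA) = Zeta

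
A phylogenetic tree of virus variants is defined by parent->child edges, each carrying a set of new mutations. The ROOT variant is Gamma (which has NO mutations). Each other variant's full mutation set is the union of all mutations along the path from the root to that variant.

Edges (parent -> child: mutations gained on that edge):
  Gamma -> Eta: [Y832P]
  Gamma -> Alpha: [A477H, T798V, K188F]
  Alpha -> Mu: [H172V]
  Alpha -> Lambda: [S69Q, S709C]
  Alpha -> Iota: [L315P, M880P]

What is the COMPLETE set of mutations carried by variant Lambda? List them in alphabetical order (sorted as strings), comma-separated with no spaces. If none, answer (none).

At Gamma: gained [] -> total []
At Alpha: gained ['A477H', 'T798V', 'K188F'] -> total ['A477H', 'K188F', 'T798V']
At Lambda: gained ['S69Q', 'S709C'] -> total ['A477H', 'K188F', 'S69Q', 'S709C', 'T798V']

Answer: A477H,K188F,S69Q,S709C,T798V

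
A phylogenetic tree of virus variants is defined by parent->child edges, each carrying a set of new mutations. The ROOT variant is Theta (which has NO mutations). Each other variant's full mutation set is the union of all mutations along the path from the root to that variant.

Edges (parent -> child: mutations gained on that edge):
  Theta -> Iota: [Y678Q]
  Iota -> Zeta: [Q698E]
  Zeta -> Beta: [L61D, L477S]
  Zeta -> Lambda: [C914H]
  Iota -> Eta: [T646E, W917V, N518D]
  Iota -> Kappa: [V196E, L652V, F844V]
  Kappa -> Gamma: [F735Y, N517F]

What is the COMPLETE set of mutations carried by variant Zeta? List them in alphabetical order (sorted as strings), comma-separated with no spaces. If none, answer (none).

Answer: Q698E,Y678Q

Derivation:
At Theta: gained [] -> total []
At Iota: gained ['Y678Q'] -> total ['Y678Q']
At Zeta: gained ['Q698E'] -> total ['Q698E', 'Y678Q']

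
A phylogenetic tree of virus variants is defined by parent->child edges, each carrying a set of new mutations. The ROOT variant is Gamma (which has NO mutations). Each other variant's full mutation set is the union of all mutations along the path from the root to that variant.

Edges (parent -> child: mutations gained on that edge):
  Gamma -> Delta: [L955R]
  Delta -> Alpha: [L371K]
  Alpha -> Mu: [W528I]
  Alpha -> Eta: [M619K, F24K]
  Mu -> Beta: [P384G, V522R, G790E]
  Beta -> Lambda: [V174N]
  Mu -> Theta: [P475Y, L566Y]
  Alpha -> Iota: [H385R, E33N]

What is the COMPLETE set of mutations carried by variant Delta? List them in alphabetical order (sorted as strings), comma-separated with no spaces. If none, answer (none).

Answer: L955R

Derivation:
At Gamma: gained [] -> total []
At Delta: gained ['L955R'] -> total ['L955R']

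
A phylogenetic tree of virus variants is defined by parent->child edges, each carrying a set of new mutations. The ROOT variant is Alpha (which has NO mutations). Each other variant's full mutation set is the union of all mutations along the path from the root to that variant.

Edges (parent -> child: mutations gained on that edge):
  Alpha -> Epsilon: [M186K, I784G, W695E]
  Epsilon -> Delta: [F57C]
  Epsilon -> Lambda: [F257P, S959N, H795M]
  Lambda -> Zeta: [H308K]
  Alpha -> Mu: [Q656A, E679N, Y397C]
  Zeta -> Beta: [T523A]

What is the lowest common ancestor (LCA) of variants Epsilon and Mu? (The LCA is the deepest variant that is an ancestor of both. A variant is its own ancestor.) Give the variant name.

Path from root to Epsilon: Alpha -> Epsilon
  ancestors of Epsilon: {Alpha, Epsilon}
Path from root to Mu: Alpha -> Mu
  ancestors of Mu: {Alpha, Mu}
Common ancestors: {Alpha}
Walk up from Mu: Mu (not in ancestors of Epsilon), Alpha (in ancestors of Epsilon)
Deepest common ancestor (LCA) = Alpha

Answer: Alpha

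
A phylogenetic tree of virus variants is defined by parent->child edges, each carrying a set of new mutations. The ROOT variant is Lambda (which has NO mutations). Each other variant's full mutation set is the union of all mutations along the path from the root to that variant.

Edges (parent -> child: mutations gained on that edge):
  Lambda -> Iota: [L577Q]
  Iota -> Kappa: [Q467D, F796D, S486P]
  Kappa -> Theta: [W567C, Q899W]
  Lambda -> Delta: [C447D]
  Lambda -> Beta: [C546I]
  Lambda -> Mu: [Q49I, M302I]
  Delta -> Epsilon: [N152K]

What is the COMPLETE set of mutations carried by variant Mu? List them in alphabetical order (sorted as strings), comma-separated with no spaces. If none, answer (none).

At Lambda: gained [] -> total []
At Mu: gained ['Q49I', 'M302I'] -> total ['M302I', 'Q49I']

Answer: M302I,Q49I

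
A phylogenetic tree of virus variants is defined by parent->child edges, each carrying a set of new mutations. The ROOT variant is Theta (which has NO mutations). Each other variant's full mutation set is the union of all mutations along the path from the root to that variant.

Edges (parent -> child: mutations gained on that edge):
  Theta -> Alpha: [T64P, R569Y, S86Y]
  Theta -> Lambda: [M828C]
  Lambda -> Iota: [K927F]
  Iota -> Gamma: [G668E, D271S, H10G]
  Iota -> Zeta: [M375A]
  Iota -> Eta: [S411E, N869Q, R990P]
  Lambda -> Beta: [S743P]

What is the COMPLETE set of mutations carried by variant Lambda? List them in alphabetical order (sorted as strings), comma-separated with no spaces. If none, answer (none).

At Theta: gained [] -> total []
At Lambda: gained ['M828C'] -> total ['M828C']

Answer: M828C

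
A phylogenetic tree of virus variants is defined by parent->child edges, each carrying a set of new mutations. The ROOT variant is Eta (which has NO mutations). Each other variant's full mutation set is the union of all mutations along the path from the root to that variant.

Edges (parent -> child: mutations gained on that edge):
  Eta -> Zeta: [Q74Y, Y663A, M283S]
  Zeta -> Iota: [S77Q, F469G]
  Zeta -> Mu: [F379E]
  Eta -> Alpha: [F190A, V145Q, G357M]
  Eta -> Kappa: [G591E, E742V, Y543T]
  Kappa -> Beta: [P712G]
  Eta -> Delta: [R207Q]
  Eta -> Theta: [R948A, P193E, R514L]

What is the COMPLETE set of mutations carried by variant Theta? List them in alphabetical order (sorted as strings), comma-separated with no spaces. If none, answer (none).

At Eta: gained [] -> total []
At Theta: gained ['R948A', 'P193E', 'R514L'] -> total ['P193E', 'R514L', 'R948A']

Answer: P193E,R514L,R948A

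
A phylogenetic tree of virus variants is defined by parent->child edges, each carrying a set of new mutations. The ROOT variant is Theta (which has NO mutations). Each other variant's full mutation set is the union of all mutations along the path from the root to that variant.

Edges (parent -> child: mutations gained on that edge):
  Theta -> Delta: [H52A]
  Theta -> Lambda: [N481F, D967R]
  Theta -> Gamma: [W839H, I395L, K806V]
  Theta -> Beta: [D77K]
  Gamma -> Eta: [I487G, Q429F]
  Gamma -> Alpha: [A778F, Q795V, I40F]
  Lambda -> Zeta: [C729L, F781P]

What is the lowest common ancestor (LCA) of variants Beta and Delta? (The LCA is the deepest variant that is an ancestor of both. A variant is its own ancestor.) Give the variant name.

Path from root to Beta: Theta -> Beta
  ancestors of Beta: {Theta, Beta}
Path from root to Delta: Theta -> Delta
  ancestors of Delta: {Theta, Delta}
Common ancestors: {Theta}
Walk up from Delta: Delta (not in ancestors of Beta), Theta (in ancestors of Beta)
Deepest common ancestor (LCA) = Theta

Answer: Theta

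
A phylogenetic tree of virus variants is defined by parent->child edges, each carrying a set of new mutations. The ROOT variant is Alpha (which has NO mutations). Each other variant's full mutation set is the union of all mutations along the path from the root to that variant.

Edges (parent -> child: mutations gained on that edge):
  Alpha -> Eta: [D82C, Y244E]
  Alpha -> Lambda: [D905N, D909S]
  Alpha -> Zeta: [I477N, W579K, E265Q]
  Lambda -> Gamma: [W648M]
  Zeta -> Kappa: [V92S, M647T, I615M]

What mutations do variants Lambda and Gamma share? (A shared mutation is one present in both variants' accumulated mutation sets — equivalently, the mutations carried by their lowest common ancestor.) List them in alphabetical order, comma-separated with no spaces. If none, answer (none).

Answer: D905N,D909S

Derivation:
Accumulating mutations along path to Lambda:
  At Alpha: gained [] -> total []
  At Lambda: gained ['D905N', 'D909S'] -> total ['D905N', 'D909S']
Mutations(Lambda) = ['D905N', 'D909S']
Accumulating mutations along path to Gamma:
  At Alpha: gained [] -> total []
  At Lambda: gained ['D905N', 'D909S'] -> total ['D905N', 'D909S']
  At Gamma: gained ['W648M'] -> total ['D905N', 'D909S', 'W648M']
Mutations(Gamma) = ['D905N', 'D909S', 'W648M']
Intersection: ['D905N', 'D909S'] ∩ ['D905N', 'D909S', 'W648M'] = ['D905N', 'D909S']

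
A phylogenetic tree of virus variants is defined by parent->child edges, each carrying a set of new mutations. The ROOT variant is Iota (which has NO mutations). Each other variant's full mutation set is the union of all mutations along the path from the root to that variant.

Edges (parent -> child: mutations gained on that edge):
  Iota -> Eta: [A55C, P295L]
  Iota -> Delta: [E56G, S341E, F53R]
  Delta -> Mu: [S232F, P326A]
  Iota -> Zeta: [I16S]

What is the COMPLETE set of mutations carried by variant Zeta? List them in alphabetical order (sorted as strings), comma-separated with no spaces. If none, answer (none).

Answer: I16S

Derivation:
At Iota: gained [] -> total []
At Zeta: gained ['I16S'] -> total ['I16S']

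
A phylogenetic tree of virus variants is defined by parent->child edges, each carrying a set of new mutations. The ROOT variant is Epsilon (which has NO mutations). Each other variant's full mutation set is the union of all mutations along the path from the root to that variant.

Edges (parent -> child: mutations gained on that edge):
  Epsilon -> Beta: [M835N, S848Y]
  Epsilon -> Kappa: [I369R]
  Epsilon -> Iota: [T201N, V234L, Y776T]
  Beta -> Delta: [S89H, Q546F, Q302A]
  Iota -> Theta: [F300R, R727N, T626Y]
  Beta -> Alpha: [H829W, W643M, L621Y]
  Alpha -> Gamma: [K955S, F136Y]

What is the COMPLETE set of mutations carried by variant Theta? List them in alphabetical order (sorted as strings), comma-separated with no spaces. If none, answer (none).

At Epsilon: gained [] -> total []
At Iota: gained ['T201N', 'V234L', 'Y776T'] -> total ['T201N', 'V234L', 'Y776T']
At Theta: gained ['F300R', 'R727N', 'T626Y'] -> total ['F300R', 'R727N', 'T201N', 'T626Y', 'V234L', 'Y776T']

Answer: F300R,R727N,T201N,T626Y,V234L,Y776T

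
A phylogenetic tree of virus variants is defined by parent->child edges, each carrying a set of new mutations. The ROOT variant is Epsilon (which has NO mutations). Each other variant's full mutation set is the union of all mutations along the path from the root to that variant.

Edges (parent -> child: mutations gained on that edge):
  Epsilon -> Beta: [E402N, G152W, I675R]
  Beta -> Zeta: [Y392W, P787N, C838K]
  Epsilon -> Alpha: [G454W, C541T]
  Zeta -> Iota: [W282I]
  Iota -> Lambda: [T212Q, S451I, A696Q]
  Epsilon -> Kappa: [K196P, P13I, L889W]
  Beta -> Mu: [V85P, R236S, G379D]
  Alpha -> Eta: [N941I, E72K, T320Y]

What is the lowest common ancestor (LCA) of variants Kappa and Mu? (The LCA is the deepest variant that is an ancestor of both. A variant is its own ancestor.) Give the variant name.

Answer: Epsilon

Derivation:
Path from root to Kappa: Epsilon -> Kappa
  ancestors of Kappa: {Epsilon, Kappa}
Path from root to Mu: Epsilon -> Beta -> Mu
  ancestors of Mu: {Epsilon, Beta, Mu}
Common ancestors: {Epsilon}
Walk up from Mu: Mu (not in ancestors of Kappa), Beta (not in ancestors of Kappa), Epsilon (in ancestors of Kappa)
Deepest common ancestor (LCA) = Epsilon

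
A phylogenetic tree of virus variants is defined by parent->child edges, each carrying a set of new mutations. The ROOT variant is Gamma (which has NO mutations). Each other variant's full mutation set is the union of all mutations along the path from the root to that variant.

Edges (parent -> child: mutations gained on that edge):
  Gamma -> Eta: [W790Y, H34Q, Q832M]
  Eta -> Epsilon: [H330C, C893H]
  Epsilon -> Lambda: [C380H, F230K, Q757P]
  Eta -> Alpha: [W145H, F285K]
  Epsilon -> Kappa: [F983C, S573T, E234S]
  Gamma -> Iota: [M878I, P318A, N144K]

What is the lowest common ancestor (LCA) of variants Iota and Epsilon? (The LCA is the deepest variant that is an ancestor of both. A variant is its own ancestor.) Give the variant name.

Answer: Gamma

Derivation:
Path from root to Iota: Gamma -> Iota
  ancestors of Iota: {Gamma, Iota}
Path from root to Epsilon: Gamma -> Eta -> Epsilon
  ancestors of Epsilon: {Gamma, Eta, Epsilon}
Common ancestors: {Gamma}
Walk up from Epsilon: Epsilon (not in ancestors of Iota), Eta (not in ancestors of Iota), Gamma (in ancestors of Iota)
Deepest common ancestor (LCA) = Gamma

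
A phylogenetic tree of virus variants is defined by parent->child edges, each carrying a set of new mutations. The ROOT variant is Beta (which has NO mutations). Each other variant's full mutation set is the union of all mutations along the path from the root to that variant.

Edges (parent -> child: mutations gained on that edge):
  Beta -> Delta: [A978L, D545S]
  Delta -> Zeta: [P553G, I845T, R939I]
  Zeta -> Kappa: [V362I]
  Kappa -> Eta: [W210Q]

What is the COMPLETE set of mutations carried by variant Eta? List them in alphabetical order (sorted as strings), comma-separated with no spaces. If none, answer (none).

Answer: A978L,D545S,I845T,P553G,R939I,V362I,W210Q

Derivation:
At Beta: gained [] -> total []
At Delta: gained ['A978L', 'D545S'] -> total ['A978L', 'D545S']
At Zeta: gained ['P553G', 'I845T', 'R939I'] -> total ['A978L', 'D545S', 'I845T', 'P553G', 'R939I']
At Kappa: gained ['V362I'] -> total ['A978L', 'D545S', 'I845T', 'P553G', 'R939I', 'V362I']
At Eta: gained ['W210Q'] -> total ['A978L', 'D545S', 'I845T', 'P553G', 'R939I', 'V362I', 'W210Q']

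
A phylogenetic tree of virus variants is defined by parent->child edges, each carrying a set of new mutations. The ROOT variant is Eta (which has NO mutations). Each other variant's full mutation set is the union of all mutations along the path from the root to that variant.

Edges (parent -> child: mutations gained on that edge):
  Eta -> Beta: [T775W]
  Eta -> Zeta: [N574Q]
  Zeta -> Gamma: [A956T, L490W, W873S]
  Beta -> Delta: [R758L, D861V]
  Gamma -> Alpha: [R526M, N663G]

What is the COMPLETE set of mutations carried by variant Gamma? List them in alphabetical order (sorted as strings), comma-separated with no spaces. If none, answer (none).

Answer: A956T,L490W,N574Q,W873S

Derivation:
At Eta: gained [] -> total []
At Zeta: gained ['N574Q'] -> total ['N574Q']
At Gamma: gained ['A956T', 'L490W', 'W873S'] -> total ['A956T', 'L490W', 'N574Q', 'W873S']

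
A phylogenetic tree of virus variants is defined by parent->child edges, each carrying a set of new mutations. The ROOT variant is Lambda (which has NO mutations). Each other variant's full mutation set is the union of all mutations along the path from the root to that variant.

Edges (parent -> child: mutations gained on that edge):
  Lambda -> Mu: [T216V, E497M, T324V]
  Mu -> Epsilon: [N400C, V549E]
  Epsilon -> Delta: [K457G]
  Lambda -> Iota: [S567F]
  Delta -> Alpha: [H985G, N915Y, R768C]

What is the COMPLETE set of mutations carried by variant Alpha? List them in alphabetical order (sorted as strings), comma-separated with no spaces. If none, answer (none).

Answer: E497M,H985G,K457G,N400C,N915Y,R768C,T216V,T324V,V549E

Derivation:
At Lambda: gained [] -> total []
At Mu: gained ['T216V', 'E497M', 'T324V'] -> total ['E497M', 'T216V', 'T324V']
At Epsilon: gained ['N400C', 'V549E'] -> total ['E497M', 'N400C', 'T216V', 'T324V', 'V549E']
At Delta: gained ['K457G'] -> total ['E497M', 'K457G', 'N400C', 'T216V', 'T324V', 'V549E']
At Alpha: gained ['H985G', 'N915Y', 'R768C'] -> total ['E497M', 'H985G', 'K457G', 'N400C', 'N915Y', 'R768C', 'T216V', 'T324V', 'V549E']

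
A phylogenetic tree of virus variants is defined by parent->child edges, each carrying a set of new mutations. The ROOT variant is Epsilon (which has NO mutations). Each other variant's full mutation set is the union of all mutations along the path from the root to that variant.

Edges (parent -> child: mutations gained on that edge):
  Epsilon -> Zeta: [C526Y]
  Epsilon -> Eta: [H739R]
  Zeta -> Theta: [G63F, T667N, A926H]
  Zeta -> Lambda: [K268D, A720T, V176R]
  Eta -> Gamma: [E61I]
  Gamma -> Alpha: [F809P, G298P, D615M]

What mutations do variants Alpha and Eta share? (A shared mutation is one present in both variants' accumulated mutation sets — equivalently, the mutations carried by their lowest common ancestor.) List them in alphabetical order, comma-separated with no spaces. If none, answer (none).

Answer: H739R

Derivation:
Accumulating mutations along path to Alpha:
  At Epsilon: gained [] -> total []
  At Eta: gained ['H739R'] -> total ['H739R']
  At Gamma: gained ['E61I'] -> total ['E61I', 'H739R']
  At Alpha: gained ['F809P', 'G298P', 'D615M'] -> total ['D615M', 'E61I', 'F809P', 'G298P', 'H739R']
Mutations(Alpha) = ['D615M', 'E61I', 'F809P', 'G298P', 'H739R']
Accumulating mutations along path to Eta:
  At Epsilon: gained [] -> total []
  At Eta: gained ['H739R'] -> total ['H739R']
Mutations(Eta) = ['H739R']
Intersection: ['D615M', 'E61I', 'F809P', 'G298P', 'H739R'] ∩ ['H739R'] = ['H739R']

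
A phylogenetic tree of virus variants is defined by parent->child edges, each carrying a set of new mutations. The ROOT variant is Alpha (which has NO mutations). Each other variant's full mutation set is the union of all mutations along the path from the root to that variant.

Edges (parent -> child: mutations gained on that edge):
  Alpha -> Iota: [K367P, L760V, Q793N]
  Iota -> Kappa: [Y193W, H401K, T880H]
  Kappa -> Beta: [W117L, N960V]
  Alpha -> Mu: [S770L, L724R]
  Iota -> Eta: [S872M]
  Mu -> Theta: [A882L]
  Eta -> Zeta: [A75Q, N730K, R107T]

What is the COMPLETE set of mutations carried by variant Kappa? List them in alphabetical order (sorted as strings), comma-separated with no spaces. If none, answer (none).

At Alpha: gained [] -> total []
At Iota: gained ['K367P', 'L760V', 'Q793N'] -> total ['K367P', 'L760V', 'Q793N']
At Kappa: gained ['Y193W', 'H401K', 'T880H'] -> total ['H401K', 'K367P', 'L760V', 'Q793N', 'T880H', 'Y193W']

Answer: H401K,K367P,L760V,Q793N,T880H,Y193W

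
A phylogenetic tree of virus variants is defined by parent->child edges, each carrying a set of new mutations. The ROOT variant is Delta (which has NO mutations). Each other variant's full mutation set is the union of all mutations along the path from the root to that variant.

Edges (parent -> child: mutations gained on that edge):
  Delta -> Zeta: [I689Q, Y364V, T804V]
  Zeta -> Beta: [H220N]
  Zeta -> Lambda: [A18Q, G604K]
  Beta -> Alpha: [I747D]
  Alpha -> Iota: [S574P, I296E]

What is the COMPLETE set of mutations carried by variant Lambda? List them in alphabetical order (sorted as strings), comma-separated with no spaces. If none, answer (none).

At Delta: gained [] -> total []
At Zeta: gained ['I689Q', 'Y364V', 'T804V'] -> total ['I689Q', 'T804V', 'Y364V']
At Lambda: gained ['A18Q', 'G604K'] -> total ['A18Q', 'G604K', 'I689Q', 'T804V', 'Y364V']

Answer: A18Q,G604K,I689Q,T804V,Y364V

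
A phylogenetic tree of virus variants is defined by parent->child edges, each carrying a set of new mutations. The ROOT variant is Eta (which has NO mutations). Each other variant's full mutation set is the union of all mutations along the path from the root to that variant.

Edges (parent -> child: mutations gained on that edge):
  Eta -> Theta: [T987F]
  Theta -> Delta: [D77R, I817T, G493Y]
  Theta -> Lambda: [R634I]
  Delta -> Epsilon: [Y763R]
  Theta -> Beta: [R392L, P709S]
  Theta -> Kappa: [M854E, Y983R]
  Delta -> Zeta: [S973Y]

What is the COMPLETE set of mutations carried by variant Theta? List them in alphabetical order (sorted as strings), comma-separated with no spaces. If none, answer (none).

At Eta: gained [] -> total []
At Theta: gained ['T987F'] -> total ['T987F']

Answer: T987F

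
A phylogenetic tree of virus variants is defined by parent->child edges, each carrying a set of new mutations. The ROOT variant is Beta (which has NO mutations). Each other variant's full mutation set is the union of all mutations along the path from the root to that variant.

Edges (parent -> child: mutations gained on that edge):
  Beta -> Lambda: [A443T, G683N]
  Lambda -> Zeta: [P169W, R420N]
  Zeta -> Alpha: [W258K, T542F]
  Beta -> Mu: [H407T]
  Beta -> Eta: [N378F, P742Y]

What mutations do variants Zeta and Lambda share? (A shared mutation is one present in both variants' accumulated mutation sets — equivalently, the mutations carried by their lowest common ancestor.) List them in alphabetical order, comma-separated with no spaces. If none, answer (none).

Accumulating mutations along path to Zeta:
  At Beta: gained [] -> total []
  At Lambda: gained ['A443T', 'G683N'] -> total ['A443T', 'G683N']
  At Zeta: gained ['P169W', 'R420N'] -> total ['A443T', 'G683N', 'P169W', 'R420N']
Mutations(Zeta) = ['A443T', 'G683N', 'P169W', 'R420N']
Accumulating mutations along path to Lambda:
  At Beta: gained [] -> total []
  At Lambda: gained ['A443T', 'G683N'] -> total ['A443T', 'G683N']
Mutations(Lambda) = ['A443T', 'G683N']
Intersection: ['A443T', 'G683N', 'P169W', 'R420N'] ∩ ['A443T', 'G683N'] = ['A443T', 'G683N']

Answer: A443T,G683N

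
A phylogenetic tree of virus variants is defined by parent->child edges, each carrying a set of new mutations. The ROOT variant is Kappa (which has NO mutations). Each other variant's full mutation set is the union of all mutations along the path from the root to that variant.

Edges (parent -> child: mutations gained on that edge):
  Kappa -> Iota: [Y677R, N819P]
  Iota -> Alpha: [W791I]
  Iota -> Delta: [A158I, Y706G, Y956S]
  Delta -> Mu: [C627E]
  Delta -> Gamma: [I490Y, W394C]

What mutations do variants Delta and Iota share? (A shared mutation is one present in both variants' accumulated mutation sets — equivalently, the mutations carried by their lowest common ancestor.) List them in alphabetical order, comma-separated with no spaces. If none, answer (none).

Accumulating mutations along path to Delta:
  At Kappa: gained [] -> total []
  At Iota: gained ['Y677R', 'N819P'] -> total ['N819P', 'Y677R']
  At Delta: gained ['A158I', 'Y706G', 'Y956S'] -> total ['A158I', 'N819P', 'Y677R', 'Y706G', 'Y956S']
Mutations(Delta) = ['A158I', 'N819P', 'Y677R', 'Y706G', 'Y956S']
Accumulating mutations along path to Iota:
  At Kappa: gained [] -> total []
  At Iota: gained ['Y677R', 'N819P'] -> total ['N819P', 'Y677R']
Mutations(Iota) = ['N819P', 'Y677R']
Intersection: ['A158I', 'N819P', 'Y677R', 'Y706G', 'Y956S'] ∩ ['N819P', 'Y677R'] = ['N819P', 'Y677R']

Answer: N819P,Y677R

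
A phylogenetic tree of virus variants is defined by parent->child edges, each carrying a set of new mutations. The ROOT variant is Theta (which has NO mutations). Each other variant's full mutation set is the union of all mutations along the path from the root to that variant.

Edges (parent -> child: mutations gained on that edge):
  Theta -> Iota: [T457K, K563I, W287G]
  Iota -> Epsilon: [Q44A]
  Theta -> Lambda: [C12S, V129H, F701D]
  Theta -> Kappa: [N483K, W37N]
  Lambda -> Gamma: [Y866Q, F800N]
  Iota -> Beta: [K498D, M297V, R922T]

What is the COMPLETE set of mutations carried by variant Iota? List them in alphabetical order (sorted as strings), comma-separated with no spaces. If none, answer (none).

At Theta: gained [] -> total []
At Iota: gained ['T457K', 'K563I', 'W287G'] -> total ['K563I', 'T457K', 'W287G']

Answer: K563I,T457K,W287G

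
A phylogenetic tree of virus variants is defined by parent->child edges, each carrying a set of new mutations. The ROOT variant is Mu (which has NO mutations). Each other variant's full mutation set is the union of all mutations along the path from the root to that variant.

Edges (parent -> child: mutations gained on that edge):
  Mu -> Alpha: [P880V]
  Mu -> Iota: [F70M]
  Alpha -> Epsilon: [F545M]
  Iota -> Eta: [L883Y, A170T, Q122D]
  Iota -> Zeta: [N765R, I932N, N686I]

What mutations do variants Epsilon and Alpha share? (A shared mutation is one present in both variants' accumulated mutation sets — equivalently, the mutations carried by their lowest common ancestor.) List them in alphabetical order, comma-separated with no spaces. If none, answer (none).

Accumulating mutations along path to Epsilon:
  At Mu: gained [] -> total []
  At Alpha: gained ['P880V'] -> total ['P880V']
  At Epsilon: gained ['F545M'] -> total ['F545M', 'P880V']
Mutations(Epsilon) = ['F545M', 'P880V']
Accumulating mutations along path to Alpha:
  At Mu: gained [] -> total []
  At Alpha: gained ['P880V'] -> total ['P880V']
Mutations(Alpha) = ['P880V']
Intersection: ['F545M', 'P880V'] ∩ ['P880V'] = ['P880V']

Answer: P880V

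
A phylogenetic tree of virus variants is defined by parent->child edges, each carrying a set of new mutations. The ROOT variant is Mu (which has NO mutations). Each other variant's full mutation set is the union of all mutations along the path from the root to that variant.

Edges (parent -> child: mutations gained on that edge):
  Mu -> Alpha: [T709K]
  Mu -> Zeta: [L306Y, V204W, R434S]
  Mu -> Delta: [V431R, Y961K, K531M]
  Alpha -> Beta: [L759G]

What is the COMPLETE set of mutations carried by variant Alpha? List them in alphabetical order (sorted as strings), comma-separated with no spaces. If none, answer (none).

Answer: T709K

Derivation:
At Mu: gained [] -> total []
At Alpha: gained ['T709K'] -> total ['T709K']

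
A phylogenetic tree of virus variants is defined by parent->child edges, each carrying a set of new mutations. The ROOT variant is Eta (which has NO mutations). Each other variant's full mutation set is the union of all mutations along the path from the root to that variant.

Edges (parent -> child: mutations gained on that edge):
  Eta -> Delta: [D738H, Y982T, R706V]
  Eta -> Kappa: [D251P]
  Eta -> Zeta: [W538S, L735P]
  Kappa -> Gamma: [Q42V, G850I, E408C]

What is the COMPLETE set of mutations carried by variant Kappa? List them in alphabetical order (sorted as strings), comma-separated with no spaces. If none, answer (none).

Answer: D251P

Derivation:
At Eta: gained [] -> total []
At Kappa: gained ['D251P'] -> total ['D251P']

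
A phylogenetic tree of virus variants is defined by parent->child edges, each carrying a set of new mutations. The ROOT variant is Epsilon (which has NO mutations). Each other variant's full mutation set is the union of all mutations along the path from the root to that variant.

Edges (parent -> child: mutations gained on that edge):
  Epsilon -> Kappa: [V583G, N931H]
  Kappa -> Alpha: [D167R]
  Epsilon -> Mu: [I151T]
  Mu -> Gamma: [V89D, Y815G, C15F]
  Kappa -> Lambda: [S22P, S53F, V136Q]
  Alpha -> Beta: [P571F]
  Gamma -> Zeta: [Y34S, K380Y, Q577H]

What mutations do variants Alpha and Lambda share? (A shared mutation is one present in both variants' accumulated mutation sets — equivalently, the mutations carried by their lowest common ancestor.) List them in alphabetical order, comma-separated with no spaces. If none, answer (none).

Accumulating mutations along path to Alpha:
  At Epsilon: gained [] -> total []
  At Kappa: gained ['V583G', 'N931H'] -> total ['N931H', 'V583G']
  At Alpha: gained ['D167R'] -> total ['D167R', 'N931H', 'V583G']
Mutations(Alpha) = ['D167R', 'N931H', 'V583G']
Accumulating mutations along path to Lambda:
  At Epsilon: gained [] -> total []
  At Kappa: gained ['V583G', 'N931H'] -> total ['N931H', 'V583G']
  At Lambda: gained ['S22P', 'S53F', 'V136Q'] -> total ['N931H', 'S22P', 'S53F', 'V136Q', 'V583G']
Mutations(Lambda) = ['N931H', 'S22P', 'S53F', 'V136Q', 'V583G']
Intersection: ['D167R', 'N931H', 'V583G'] ∩ ['N931H', 'S22P', 'S53F', 'V136Q', 'V583G'] = ['N931H', 'V583G']

Answer: N931H,V583G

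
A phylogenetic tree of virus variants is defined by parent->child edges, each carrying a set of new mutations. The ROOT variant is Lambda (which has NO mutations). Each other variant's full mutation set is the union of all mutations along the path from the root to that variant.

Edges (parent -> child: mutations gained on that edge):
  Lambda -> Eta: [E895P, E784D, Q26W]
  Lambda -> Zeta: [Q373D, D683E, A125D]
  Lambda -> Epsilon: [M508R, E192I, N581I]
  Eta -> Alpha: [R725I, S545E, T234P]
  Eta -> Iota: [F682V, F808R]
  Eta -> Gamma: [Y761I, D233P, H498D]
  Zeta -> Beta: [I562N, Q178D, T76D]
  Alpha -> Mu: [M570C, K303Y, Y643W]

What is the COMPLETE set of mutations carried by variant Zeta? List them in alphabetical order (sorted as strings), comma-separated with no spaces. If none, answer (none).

Answer: A125D,D683E,Q373D

Derivation:
At Lambda: gained [] -> total []
At Zeta: gained ['Q373D', 'D683E', 'A125D'] -> total ['A125D', 'D683E', 'Q373D']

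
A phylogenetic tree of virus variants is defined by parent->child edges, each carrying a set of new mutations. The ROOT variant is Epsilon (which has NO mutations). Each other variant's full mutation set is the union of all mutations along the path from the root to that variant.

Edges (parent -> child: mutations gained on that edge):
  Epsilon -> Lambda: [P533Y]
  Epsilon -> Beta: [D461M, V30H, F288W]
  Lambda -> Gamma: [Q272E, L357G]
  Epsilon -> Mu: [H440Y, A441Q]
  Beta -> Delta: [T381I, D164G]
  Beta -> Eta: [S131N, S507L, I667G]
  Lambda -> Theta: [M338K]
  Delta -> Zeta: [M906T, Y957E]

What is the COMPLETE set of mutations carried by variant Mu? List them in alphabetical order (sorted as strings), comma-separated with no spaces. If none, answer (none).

At Epsilon: gained [] -> total []
At Mu: gained ['H440Y', 'A441Q'] -> total ['A441Q', 'H440Y']

Answer: A441Q,H440Y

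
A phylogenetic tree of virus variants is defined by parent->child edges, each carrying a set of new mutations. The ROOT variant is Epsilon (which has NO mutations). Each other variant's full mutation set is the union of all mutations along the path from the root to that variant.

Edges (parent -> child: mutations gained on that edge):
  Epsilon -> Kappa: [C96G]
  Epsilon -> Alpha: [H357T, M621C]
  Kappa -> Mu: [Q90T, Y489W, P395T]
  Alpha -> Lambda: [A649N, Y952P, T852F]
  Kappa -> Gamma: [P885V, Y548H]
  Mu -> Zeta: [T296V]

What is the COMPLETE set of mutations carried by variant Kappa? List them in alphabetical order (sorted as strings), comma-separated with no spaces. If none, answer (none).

Answer: C96G

Derivation:
At Epsilon: gained [] -> total []
At Kappa: gained ['C96G'] -> total ['C96G']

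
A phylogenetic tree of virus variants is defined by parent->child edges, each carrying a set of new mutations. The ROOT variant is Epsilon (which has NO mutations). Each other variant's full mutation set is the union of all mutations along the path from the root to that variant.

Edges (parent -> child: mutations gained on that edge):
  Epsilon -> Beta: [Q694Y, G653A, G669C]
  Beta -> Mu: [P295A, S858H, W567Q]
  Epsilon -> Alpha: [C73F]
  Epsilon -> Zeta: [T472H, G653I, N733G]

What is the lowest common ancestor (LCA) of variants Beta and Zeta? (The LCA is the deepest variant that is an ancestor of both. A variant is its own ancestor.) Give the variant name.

Answer: Epsilon

Derivation:
Path from root to Beta: Epsilon -> Beta
  ancestors of Beta: {Epsilon, Beta}
Path from root to Zeta: Epsilon -> Zeta
  ancestors of Zeta: {Epsilon, Zeta}
Common ancestors: {Epsilon}
Walk up from Zeta: Zeta (not in ancestors of Beta), Epsilon (in ancestors of Beta)
Deepest common ancestor (LCA) = Epsilon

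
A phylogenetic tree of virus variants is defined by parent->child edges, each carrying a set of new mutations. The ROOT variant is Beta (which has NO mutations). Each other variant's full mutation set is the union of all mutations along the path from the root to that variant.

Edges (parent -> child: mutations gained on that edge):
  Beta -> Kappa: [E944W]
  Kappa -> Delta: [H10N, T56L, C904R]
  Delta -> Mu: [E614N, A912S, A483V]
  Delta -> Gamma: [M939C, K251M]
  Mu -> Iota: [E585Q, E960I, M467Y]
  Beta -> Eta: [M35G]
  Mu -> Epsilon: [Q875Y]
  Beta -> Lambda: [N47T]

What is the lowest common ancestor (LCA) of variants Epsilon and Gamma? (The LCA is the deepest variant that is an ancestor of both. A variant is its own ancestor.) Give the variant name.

Answer: Delta

Derivation:
Path from root to Epsilon: Beta -> Kappa -> Delta -> Mu -> Epsilon
  ancestors of Epsilon: {Beta, Kappa, Delta, Mu, Epsilon}
Path from root to Gamma: Beta -> Kappa -> Delta -> Gamma
  ancestors of Gamma: {Beta, Kappa, Delta, Gamma}
Common ancestors: {Beta, Kappa, Delta}
Walk up from Gamma: Gamma (not in ancestors of Epsilon), Delta (in ancestors of Epsilon), Kappa (in ancestors of Epsilon), Beta (in ancestors of Epsilon)
Deepest common ancestor (LCA) = Delta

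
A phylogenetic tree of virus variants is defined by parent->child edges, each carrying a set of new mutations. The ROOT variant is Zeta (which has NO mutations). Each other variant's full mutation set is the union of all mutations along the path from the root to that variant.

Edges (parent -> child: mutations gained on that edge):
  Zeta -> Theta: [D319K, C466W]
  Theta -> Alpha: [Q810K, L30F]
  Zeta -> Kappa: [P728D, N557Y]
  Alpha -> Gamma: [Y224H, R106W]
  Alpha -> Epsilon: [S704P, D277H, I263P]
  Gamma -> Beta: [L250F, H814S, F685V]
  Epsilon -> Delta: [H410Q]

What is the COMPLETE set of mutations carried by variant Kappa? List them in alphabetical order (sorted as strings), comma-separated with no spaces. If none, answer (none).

Answer: N557Y,P728D

Derivation:
At Zeta: gained [] -> total []
At Kappa: gained ['P728D', 'N557Y'] -> total ['N557Y', 'P728D']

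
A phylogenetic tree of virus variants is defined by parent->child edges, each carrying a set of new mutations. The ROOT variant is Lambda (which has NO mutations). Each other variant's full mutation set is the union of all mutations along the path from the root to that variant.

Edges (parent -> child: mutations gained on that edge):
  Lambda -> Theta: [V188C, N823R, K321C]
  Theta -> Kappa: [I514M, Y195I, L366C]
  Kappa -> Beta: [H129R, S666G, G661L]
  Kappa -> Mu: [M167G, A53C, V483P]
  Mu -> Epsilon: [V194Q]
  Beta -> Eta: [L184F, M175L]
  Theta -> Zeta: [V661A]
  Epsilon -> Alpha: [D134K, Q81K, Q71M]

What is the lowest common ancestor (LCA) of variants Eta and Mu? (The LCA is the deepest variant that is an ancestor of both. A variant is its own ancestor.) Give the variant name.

Answer: Kappa

Derivation:
Path from root to Eta: Lambda -> Theta -> Kappa -> Beta -> Eta
  ancestors of Eta: {Lambda, Theta, Kappa, Beta, Eta}
Path from root to Mu: Lambda -> Theta -> Kappa -> Mu
  ancestors of Mu: {Lambda, Theta, Kappa, Mu}
Common ancestors: {Lambda, Theta, Kappa}
Walk up from Mu: Mu (not in ancestors of Eta), Kappa (in ancestors of Eta), Theta (in ancestors of Eta), Lambda (in ancestors of Eta)
Deepest common ancestor (LCA) = Kappa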